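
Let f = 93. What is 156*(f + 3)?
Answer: 14976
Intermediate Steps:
156*(f + 3) = 156*(93 + 3) = 156*96 = 14976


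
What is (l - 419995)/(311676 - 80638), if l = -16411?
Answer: -218203/115519 ≈ -1.8889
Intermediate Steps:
(l - 419995)/(311676 - 80638) = (-16411 - 419995)/(311676 - 80638) = -436406/231038 = -436406*1/231038 = -218203/115519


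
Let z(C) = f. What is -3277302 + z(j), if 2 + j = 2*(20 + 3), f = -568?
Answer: -3277870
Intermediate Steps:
j = 44 (j = -2 + 2*(20 + 3) = -2 + 2*23 = -2 + 46 = 44)
z(C) = -568
-3277302 + z(j) = -3277302 - 568 = -3277870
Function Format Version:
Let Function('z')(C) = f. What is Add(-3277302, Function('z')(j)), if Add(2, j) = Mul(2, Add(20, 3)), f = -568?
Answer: -3277870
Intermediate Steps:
j = 44 (j = Add(-2, Mul(2, Add(20, 3))) = Add(-2, Mul(2, 23)) = Add(-2, 46) = 44)
Function('z')(C) = -568
Add(-3277302, Function('z')(j)) = Add(-3277302, -568) = -3277870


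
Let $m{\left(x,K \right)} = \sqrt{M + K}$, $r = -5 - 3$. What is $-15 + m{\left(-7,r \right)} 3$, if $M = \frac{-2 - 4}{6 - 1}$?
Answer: $-15 + \frac{3 i \sqrt{230}}{5} \approx -15.0 + 9.0995 i$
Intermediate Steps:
$M = - \frac{6}{5} \approx -1.2$
$r = -8$
$m{\left(x,K \right)} = \sqrt{- \frac{6}{5} + K}$
$-15 + m{\left(-7,r \right)} 3 = -15 + \frac{\sqrt{-30 + 25 \left(-8\right)}}{5} \cdot 3 = -15 + \frac{\sqrt{-30 - 200}}{5} \cdot 3 = -15 + \frac{\sqrt{-230}}{5} \cdot 3 = -15 + \frac{i \sqrt{230}}{5} \cdot 3 = -15 + \frac{3 i \sqrt{230}}{5}$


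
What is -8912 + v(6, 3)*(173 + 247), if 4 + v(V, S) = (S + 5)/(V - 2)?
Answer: -9752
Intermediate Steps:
v(V, S) = -4 + (5 + S)/(-2 + V) (v(V, S) = -4 + (S + 5)/(V - 2) = -4 + (5 + S)/(-2 + V))
-8912 + v(6, 3)*(173 + 247) = -8912 + ((13 + 3 - 4*6)/(-2 + 6))*(173 + 247) = -8912 + ((13 + 3 - 24)/4)*420 = -8912 + ((¼)*(-8))*420 = -8912 - 2*420 = -8912 - 840 = -9752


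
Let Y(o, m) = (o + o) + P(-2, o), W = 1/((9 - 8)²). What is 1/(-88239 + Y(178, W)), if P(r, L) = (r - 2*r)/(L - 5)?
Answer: -173/15203757 ≈ -1.1379e-5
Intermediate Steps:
W = 1 (W = 1/(1²) = 1/1 = 1)
P(r, L) = -r/(-5 + L) (P(r, L) = (-r)/(-5 + L) = -r/(-5 + L))
Y(o, m) = 2*o + 2/(-5 + o) (Y(o, m) = (o + o) - 1*(-2)/(-5 + o) = 2*o + 2/(-5 + o))
1/(-88239 + Y(178, W)) = 1/(-88239 + 2*(1 + 178*(-5 + 178))/(-5 + 178)) = 1/(-88239 + 2*(1 + 178*173)/173) = 1/(-88239 + 2*(1/173)*(1 + 30794)) = 1/(-88239 + 2*(1/173)*30795) = 1/(-88239 + 61590/173) = 1/(-15203757/173) = -173/15203757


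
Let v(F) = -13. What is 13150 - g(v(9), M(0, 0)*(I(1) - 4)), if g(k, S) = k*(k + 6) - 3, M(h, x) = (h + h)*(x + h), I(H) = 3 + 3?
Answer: 13062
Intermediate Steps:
I(H) = 6
M(h, x) = 2*h*(h + x) (M(h, x) = (2*h)*(h + x) = 2*h*(h + x))
g(k, S) = -3 + k*(6 + k) (g(k, S) = k*(6 + k) - 3 = -3 + k*(6 + k))
13150 - g(v(9), M(0, 0)*(I(1) - 4)) = 13150 - (-3 + (-13)**2 + 6*(-13)) = 13150 - (-3 + 169 - 78) = 13150 - 1*88 = 13150 - 88 = 13062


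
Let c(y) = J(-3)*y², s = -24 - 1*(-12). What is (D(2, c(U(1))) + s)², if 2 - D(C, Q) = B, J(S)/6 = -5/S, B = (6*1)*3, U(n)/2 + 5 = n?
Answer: 784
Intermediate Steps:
s = -12 (s = -24 + 12 = -12)
U(n) = -10 + 2*n
B = 18 (B = 6*3 = 18)
J(S) = -30/S (J(S) = 6*(-5/S) = -30/S)
c(y) = 10*y² (c(y) = (-30/(-3))*y² = (-30*(-⅓))*y² = 10*y²)
D(C, Q) = -16 (D(C, Q) = 2 - 1*18 = 2 - 18 = -16)
(D(2, c(U(1))) + s)² = (-16 - 12)² = (-28)² = 784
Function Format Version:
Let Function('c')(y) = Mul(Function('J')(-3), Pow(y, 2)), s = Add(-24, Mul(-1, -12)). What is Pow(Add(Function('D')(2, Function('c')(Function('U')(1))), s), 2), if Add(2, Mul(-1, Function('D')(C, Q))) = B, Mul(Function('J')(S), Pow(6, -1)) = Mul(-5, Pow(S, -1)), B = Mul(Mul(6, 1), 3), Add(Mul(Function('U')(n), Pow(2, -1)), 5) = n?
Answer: 784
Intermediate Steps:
s = -12 (s = Add(-24, 12) = -12)
Function('U')(n) = Add(-10, Mul(2, n))
B = 18 (B = Mul(6, 3) = 18)
Function('J')(S) = Mul(-30, Pow(S, -1)) (Function('J')(S) = Mul(6, Mul(-5, Pow(S, -1))) = Mul(-30, Pow(S, -1)))
Function('c')(y) = Mul(10, Pow(y, 2)) (Function('c')(y) = Mul(Mul(-30, Pow(-3, -1)), Pow(y, 2)) = Mul(Mul(-30, Rational(-1, 3)), Pow(y, 2)) = Mul(10, Pow(y, 2)))
Function('D')(C, Q) = -16 (Function('D')(C, Q) = Add(2, Mul(-1, 18)) = Add(2, -18) = -16)
Pow(Add(Function('D')(2, Function('c')(Function('U')(1))), s), 2) = Pow(Add(-16, -12), 2) = Pow(-28, 2) = 784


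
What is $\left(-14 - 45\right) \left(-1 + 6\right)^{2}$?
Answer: $-1475$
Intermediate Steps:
$\left(-14 - 45\right) \left(-1 + 6\right)^{2} = \left(-14 - 45\right) 5^{2} = \left(-59\right) 25 = -1475$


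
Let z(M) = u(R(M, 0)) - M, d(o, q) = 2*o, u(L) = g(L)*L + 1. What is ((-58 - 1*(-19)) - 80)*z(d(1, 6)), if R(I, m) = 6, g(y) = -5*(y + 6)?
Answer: 42959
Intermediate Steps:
g(y) = -30 - 5*y (g(y) = -5*(6 + y) = -30 - 5*y)
u(L) = 1 + L*(-30 - 5*L) (u(L) = (-30 - 5*L)*L + 1 = L*(-30 - 5*L) + 1 = 1 + L*(-30 - 5*L))
z(M) = -359 - M (z(M) = (1 - 5*6*(6 + 6)) - M = (1 - 5*6*12) - M = (1 - 360) - M = -359 - M)
((-58 - 1*(-19)) - 80)*z(d(1, 6)) = ((-58 - 1*(-19)) - 80)*(-359 - 2) = ((-58 + 19) - 80)*(-359 - 1*2) = (-39 - 80)*(-359 - 2) = -119*(-361) = 42959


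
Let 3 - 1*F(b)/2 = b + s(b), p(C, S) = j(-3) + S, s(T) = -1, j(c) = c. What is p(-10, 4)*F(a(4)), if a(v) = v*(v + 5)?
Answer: -64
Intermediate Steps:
a(v) = v*(5 + v)
p(C, S) = -3 + S
F(b) = 8 - 2*b (F(b) = 6 - 2*(b - 1) = 6 - 2*(-1 + b) = 6 + (2 - 2*b) = 8 - 2*b)
p(-10, 4)*F(a(4)) = (-3 + 4)*(8 - 8*(5 + 4)) = 1*(8 - 8*9) = 1*(8 - 2*36) = 1*(8 - 72) = 1*(-64) = -64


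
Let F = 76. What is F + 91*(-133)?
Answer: -12027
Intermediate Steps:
F + 91*(-133) = 76 + 91*(-133) = 76 - 12103 = -12027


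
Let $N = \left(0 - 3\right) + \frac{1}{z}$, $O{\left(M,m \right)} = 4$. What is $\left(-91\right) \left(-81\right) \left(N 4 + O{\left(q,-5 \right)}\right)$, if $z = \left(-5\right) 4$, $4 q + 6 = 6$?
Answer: $- \frac{302211}{5} \approx -60442.0$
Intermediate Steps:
$q = 0$ ($q = - \frac{3}{2} + \frac{1}{4} \cdot 6 = - \frac{3}{2} + \frac{3}{2} = 0$)
$z = -20$
$N = - \frac{61}{20}$ ($N = \left(0 - 3\right) + \frac{1}{-20} = -3 - \frac{1}{20} = - \frac{61}{20} \approx -3.05$)
$\left(-91\right) \left(-81\right) \left(N 4 + O{\left(q,-5 \right)}\right) = \left(-91\right) \left(-81\right) \left(\left(- \frac{61}{20}\right) 4 + 4\right) = 7371 \left(- \frac{61}{5} + 4\right) = 7371 \left(- \frac{41}{5}\right) = - \frac{302211}{5}$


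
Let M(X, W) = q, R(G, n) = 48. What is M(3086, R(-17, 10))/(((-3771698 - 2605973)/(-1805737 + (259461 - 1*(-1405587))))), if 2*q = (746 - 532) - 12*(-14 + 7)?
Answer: 20962661/6377671 ≈ 3.2869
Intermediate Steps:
q = 149 (q = ((746 - 532) - 12*(-14 + 7))/2 = (214 - 12*(-7))/2 = (214 + 84)/2 = (½)*298 = 149)
M(X, W) = 149
M(3086, R(-17, 10))/(((-3771698 - 2605973)/(-1805737 + (259461 - 1*(-1405587))))) = 149/(((-3771698 - 2605973)/(-1805737 + (259461 - 1*(-1405587))))) = 149/((-6377671/(-1805737 + (259461 + 1405587)))) = 149/((-6377671/(-1805737 + 1665048))) = 149/((-6377671/(-140689))) = 149/((-6377671*(-1/140689))) = 149/(6377671/140689) = 149*(140689/6377671) = 20962661/6377671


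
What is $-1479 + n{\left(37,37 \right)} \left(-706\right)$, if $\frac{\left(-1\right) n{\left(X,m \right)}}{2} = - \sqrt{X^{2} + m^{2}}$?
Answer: $-1479 - 52244 \sqrt{2} \approx -75363.0$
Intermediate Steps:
$n{\left(X,m \right)} = 2 \sqrt{X^{2} + m^{2}}$ ($n{\left(X,m \right)} = - 2 \left(- \sqrt{X^{2} + m^{2}}\right) = 2 \sqrt{X^{2} + m^{2}}$)
$-1479 + n{\left(37,37 \right)} \left(-706\right) = -1479 + 2 \sqrt{37^{2} + 37^{2}} \left(-706\right) = -1479 + 2 \sqrt{1369 + 1369} \left(-706\right) = -1479 + 2 \sqrt{2738} \left(-706\right) = -1479 + 2 \cdot 37 \sqrt{2} \left(-706\right) = -1479 + 74 \sqrt{2} \left(-706\right) = -1479 - 52244 \sqrt{2}$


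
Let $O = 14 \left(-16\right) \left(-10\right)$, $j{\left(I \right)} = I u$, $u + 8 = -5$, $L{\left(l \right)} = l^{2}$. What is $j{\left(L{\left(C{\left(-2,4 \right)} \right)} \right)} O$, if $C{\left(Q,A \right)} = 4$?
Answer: $-465920$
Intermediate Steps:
$u = -13$ ($u = -8 - 5 = -13$)
$j{\left(I \right)} = - 13 I$ ($j{\left(I \right)} = I \left(-13\right) = - 13 I$)
$O = 2240$ ($O = \left(-224\right) \left(-10\right) = 2240$)
$j{\left(L{\left(C{\left(-2,4 \right)} \right)} \right)} O = - 13 \cdot 4^{2} \cdot 2240 = \left(-13\right) 16 \cdot 2240 = \left(-208\right) 2240 = -465920$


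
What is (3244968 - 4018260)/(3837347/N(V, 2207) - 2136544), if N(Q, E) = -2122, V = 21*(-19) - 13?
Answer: 546975208/1512527905 ≈ 0.36163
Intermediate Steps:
V = -412 (V = -399 - 13 = -412)
(3244968 - 4018260)/(3837347/N(V, 2207) - 2136544) = (3244968 - 4018260)/(3837347/(-2122) - 2136544) = -773292/(3837347*(-1/2122) - 2136544) = -773292/(-3837347/2122 - 2136544) = -773292/(-4537583715/2122) = -773292*(-2122/4537583715) = 546975208/1512527905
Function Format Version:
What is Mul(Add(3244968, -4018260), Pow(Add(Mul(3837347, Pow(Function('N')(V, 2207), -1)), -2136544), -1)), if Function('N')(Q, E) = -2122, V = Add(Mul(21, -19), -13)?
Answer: Rational(546975208, 1512527905) ≈ 0.36163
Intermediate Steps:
V = -412 (V = Add(-399, -13) = -412)
Mul(Add(3244968, -4018260), Pow(Add(Mul(3837347, Pow(Function('N')(V, 2207), -1)), -2136544), -1)) = Mul(Add(3244968, -4018260), Pow(Add(Mul(3837347, Pow(-2122, -1)), -2136544), -1)) = Mul(-773292, Pow(Add(Mul(3837347, Rational(-1, 2122)), -2136544), -1)) = Mul(-773292, Pow(Add(Rational(-3837347, 2122), -2136544), -1)) = Mul(-773292, Pow(Rational(-4537583715, 2122), -1)) = Mul(-773292, Rational(-2122, 4537583715)) = Rational(546975208, 1512527905)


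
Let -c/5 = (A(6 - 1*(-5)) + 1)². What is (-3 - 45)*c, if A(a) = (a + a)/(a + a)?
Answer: 960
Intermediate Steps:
A(a) = 1 (A(a) = (2*a)/((2*a)) = (2*a)*(1/(2*a)) = 1)
c = -20 (c = -5*(1 + 1)² = -5*2² = -5*4 = -20)
(-3 - 45)*c = (-3 - 45)*(-20) = -48*(-20) = 960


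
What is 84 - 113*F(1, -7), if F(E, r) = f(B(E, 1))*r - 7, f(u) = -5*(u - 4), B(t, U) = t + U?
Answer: 8785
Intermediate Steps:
B(t, U) = U + t
f(u) = 20 - 5*u (f(u) = -5*(-4 + u) = 20 - 5*u)
F(E, r) = -7 + r*(15 - 5*E) (F(E, r) = (20 - 5*(1 + E))*r - 7 = (20 + (-5 - 5*E))*r - 7 = (15 - 5*E)*r - 7 = r*(15 - 5*E) - 7 = -7 + r*(15 - 5*E))
84 - 113*F(1, -7) = 84 - 113*(-7 - 5*(-7)*(-3 + 1)) = 84 - 113*(-7 - 5*(-7)*(-2)) = 84 - 113*(-7 - 70) = 84 - 113*(-77) = 84 + 8701 = 8785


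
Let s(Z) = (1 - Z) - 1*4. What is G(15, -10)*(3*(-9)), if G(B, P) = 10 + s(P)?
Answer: -459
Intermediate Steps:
s(Z) = -3 - Z (s(Z) = (1 - Z) - 4 = -3 - Z)
G(B, P) = 7 - P (G(B, P) = 10 + (-3 - P) = 7 - P)
G(15, -10)*(3*(-9)) = (7 - 1*(-10))*(3*(-9)) = (7 + 10)*(-27) = 17*(-27) = -459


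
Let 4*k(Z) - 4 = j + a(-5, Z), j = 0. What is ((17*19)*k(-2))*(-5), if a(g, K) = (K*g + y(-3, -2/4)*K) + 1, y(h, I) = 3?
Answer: -14535/4 ≈ -3633.8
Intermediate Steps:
a(g, K) = 1 + 3*K + K*g (a(g, K) = (K*g + 3*K) + 1 = (3*K + K*g) + 1 = 1 + 3*K + K*g)
k(Z) = 5/4 - Z/2 (k(Z) = 1 + (0 + (1 + 3*Z + Z*(-5)))/4 = 1 + (0 + (1 + 3*Z - 5*Z))/4 = 1 + (0 + (1 - 2*Z))/4 = 1 + (1 - 2*Z)/4 = 1 + (¼ - Z/2) = 5/4 - Z/2)
((17*19)*k(-2))*(-5) = ((17*19)*(5/4 - ½*(-2)))*(-5) = (323*(5/4 + 1))*(-5) = (323*(9/4))*(-5) = (2907/4)*(-5) = -14535/4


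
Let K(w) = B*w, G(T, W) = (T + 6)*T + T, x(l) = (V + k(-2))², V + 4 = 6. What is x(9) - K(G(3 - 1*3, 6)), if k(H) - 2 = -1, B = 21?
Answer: 9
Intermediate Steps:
k(H) = 1 (k(H) = 2 - 1 = 1)
V = 2 (V = -4 + 6 = 2)
x(l) = 9 (x(l) = (2 + 1)² = 3² = 9)
G(T, W) = T + T*(6 + T) (G(T, W) = (6 + T)*T + T = T*(6 + T) + T = T + T*(6 + T))
K(w) = 21*w
x(9) - K(G(3 - 1*3, 6)) = 9 - 21*(3 - 1*3)*(7 + (3 - 1*3)) = 9 - 21*(3 - 3)*(7 + (3 - 3)) = 9 - 21*0*(7 + 0) = 9 - 21*0*7 = 9 - 21*0 = 9 - 1*0 = 9 + 0 = 9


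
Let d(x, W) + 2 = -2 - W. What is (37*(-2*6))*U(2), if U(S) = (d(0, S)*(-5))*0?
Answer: 0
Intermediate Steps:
d(x, W) = -4 - W (d(x, W) = -2 + (-2 - W) = -4 - W)
U(S) = 0 (U(S) = ((-4 - S)*(-5))*0 = (20 + 5*S)*0 = 0)
(37*(-2*6))*U(2) = (37*(-2*6))*0 = (37*(-12))*0 = -444*0 = 0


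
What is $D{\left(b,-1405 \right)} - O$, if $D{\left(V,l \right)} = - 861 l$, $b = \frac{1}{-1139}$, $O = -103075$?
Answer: $1312780$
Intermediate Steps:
$b = - \frac{1}{1139} \approx -0.00087796$
$D{\left(b,-1405 \right)} - O = \left(-861\right) \left(-1405\right) - -103075 = 1209705 + 103075 = 1312780$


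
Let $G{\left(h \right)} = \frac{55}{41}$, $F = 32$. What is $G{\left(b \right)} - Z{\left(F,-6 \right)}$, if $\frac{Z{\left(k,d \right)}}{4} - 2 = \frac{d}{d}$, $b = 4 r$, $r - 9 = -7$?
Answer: $- \frac{437}{41} \approx -10.659$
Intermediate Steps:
$r = 2$ ($r = 9 - 7 = 2$)
$b = 8$ ($b = 4 \cdot 2 = 8$)
$G{\left(h \right)} = \frac{55}{41}$ ($G{\left(h \right)} = 55 \cdot \frac{1}{41} = \frac{55}{41}$)
$Z{\left(k,d \right)} = 12$ ($Z{\left(k,d \right)} = 8 + 4 \frac{d}{d} = 8 + 4 \cdot 1 = 8 + 4 = 12$)
$G{\left(b \right)} - Z{\left(F,-6 \right)} = \frac{55}{41} - 12 = - \frac{437}{41}$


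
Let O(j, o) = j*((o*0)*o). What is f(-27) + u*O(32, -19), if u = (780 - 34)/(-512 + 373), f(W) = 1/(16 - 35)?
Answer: -1/19 ≈ -0.052632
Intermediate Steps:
O(j, o) = 0 (O(j, o) = j*(0*o) = j*0 = 0)
f(W) = -1/19 (f(W) = 1/(-19) = -1/19)
u = -746/139 (u = 746/(-139) = 746*(-1/139) = -746/139 ≈ -5.3669)
f(-27) + u*O(32, -19) = -1/19 - 746/139*0 = -1/19 + 0 = -1/19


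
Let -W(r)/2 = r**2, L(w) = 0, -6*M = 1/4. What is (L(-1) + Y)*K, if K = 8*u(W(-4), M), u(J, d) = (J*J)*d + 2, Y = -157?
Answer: 153232/3 ≈ 51077.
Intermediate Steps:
M = -1/24 (M = -1/6/4 = -1/6*1/4 = -1/24 ≈ -0.041667)
W(r) = -2*r**2
u(J, d) = 2 + d*J**2 (u(J, d) = J**2*d + 2 = d*J**2 + 2 = 2 + d*J**2)
K = -976/3 (K = 8*(2 - (-2*(-4)**2)**2/24) = 8*(2 - (-2*16)**2/24) = 8*(2 - 1/24*(-32)**2) = 8*(2 - 1/24*1024) = 8*(2 - 128/3) = 8*(-122/3) = -976/3 ≈ -325.33)
(L(-1) + Y)*K = (0 - 157)*(-976/3) = -157*(-976/3) = 153232/3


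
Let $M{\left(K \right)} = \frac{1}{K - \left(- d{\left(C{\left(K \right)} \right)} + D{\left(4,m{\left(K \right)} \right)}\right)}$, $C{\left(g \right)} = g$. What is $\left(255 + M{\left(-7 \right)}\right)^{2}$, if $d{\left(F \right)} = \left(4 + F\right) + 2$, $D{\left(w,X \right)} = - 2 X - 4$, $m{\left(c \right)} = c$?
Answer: $\frac{21058921}{324} \approx 64997.0$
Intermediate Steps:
$D{\left(w,X \right)} = -4 - 2 X$
$d{\left(F \right)} = 6 + F$
$M{\left(K \right)} = \frac{1}{10 + 4 K}$ ($M{\left(K \right)} = \frac{1}{K + \left(\left(6 + K\right) - \left(-4 - 2 K\right)\right)} = \frac{1}{K + \left(\left(6 + K\right) + \left(4 + 2 K\right)\right)} = \frac{1}{K + \left(10 + 3 K\right)} = \frac{1}{10 + 4 K}$)
$\left(255 + M{\left(-7 \right)}\right)^{2} = \left(255 + \frac{1}{2 \left(5 + 2 \left(-7\right)\right)}\right)^{2} = \left(255 + \frac{1}{2 \left(5 - 14\right)}\right)^{2} = \left(255 + \frac{1}{2 \left(-9\right)}\right)^{2} = \left(255 + \frac{1}{2} \left(- \frac{1}{9}\right)\right)^{2} = \left(255 - \frac{1}{18}\right)^{2} = \left(\frac{4589}{18}\right)^{2} = \frac{21058921}{324}$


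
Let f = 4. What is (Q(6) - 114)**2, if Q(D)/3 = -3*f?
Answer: 22500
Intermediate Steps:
Q(D) = -36 (Q(D) = 3*(-3*4) = 3*(-12) = -36)
(Q(6) - 114)**2 = (-36 - 114)**2 = (-150)**2 = 22500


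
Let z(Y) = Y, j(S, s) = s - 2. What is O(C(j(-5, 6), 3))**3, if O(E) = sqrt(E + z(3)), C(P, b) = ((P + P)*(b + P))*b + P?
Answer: 875*sqrt(7) ≈ 2315.0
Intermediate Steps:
j(S, s) = -2 + s
C(P, b) = P + 2*P*b*(P + b) (C(P, b) = ((2*P)*(P + b))*b + P = (2*P*(P + b))*b + P = 2*P*b*(P + b) + P = P + 2*P*b*(P + b))
O(E) = sqrt(3 + E) (O(E) = sqrt(E + 3) = sqrt(3 + E))
O(C(j(-5, 6), 3))**3 = (sqrt(3 + (-2 + 6)*(1 + 2*3**2 + 2*(-2 + 6)*3)))**3 = (sqrt(3 + 4*(1 + 2*9 + 2*4*3)))**3 = (sqrt(3 + 4*(1 + 18 + 24)))**3 = (sqrt(3 + 4*43))**3 = (sqrt(3 + 172))**3 = (sqrt(175))**3 = (5*sqrt(7))**3 = 875*sqrt(7)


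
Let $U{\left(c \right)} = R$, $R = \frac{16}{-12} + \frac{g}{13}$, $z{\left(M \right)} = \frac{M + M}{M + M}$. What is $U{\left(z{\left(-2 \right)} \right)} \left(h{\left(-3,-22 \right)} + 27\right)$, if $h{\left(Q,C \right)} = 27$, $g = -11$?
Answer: $- \frac{1530}{13} \approx -117.69$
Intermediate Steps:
$z{\left(M \right)} = 1$ ($z{\left(M \right)} = \frac{2 M}{2 M} = 2 M \frac{1}{2 M} = 1$)
$R = - \frac{85}{39}$ ($R = \frac{16}{-12} - \frac{11}{13} = 16 \left(- \frac{1}{12}\right) - \frac{11}{13} = - \frac{4}{3} - \frac{11}{13} = - \frac{85}{39} \approx -2.1795$)
$U{\left(c \right)} = - \frac{85}{39}$
$U{\left(z{\left(-2 \right)} \right)} \left(h{\left(-3,-22 \right)} + 27\right) = - \frac{85 \left(27 + 27\right)}{39} = \left(- \frac{85}{39}\right) 54 = - \frac{1530}{13}$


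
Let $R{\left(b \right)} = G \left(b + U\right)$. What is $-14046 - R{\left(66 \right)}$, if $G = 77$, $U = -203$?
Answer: $-3497$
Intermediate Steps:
$R{\left(b \right)} = -15631 + 77 b$ ($R{\left(b \right)} = 77 \left(b - 203\right) = 77 \left(-203 + b\right) = -15631 + 77 b$)
$-14046 - R{\left(66 \right)} = -14046 - \left(-15631 + 77 \cdot 66\right) = -14046 - \left(-15631 + 5082\right) = -14046 - -10549 = -14046 + 10549 = -3497$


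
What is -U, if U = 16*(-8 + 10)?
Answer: -32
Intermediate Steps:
U = 32 (U = 16*2 = 32)
-U = -1*32 = -32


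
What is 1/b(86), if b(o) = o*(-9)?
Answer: -1/774 ≈ -0.0012920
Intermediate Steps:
b(o) = -9*o
1/b(86) = 1/(-9*86) = 1/(-774) = -1/774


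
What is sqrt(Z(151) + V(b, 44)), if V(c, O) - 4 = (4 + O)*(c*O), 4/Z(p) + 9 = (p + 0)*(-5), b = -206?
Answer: I*sqrt(15871715899)/191 ≈ 659.6*I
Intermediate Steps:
Z(p) = 4/(-9 - 5*p) (Z(p) = 4/(-9 + (p + 0)*(-5)) = 4/(-9 + p*(-5)) = 4/(-9 - 5*p))
V(c, O) = 4 + O*c*(4 + O) (V(c, O) = 4 + (4 + O)*(c*O) = 4 + (4 + O)*(O*c) = 4 + O*c*(4 + O))
sqrt(Z(151) + V(b, 44)) = sqrt(-4/(9 + 5*151) + (4 - 206*44**2 + 4*44*(-206))) = sqrt(-4/(9 + 755) + (4 - 206*1936 - 36256)) = sqrt(-4/764 + (4 - 398816 - 36256)) = sqrt(-4*1/764 - 435068) = sqrt(-1/191 - 435068) = sqrt(-83097989/191) = I*sqrt(15871715899)/191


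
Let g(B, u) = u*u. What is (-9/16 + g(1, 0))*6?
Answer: -27/8 ≈ -3.3750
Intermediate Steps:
g(B, u) = u²
(-9/16 + g(1, 0))*6 = (-9/16 + 0²)*6 = (-9*1/16 + 0)*6 = (-9/16 + 0)*6 = -9/16*6 = -27/8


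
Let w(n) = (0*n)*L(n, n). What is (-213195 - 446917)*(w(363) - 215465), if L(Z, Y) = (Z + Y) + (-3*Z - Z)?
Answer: 142231032080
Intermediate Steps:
L(Z, Y) = Y - 3*Z (L(Z, Y) = (Y + Z) - 4*Z = Y - 3*Z)
w(n) = 0 (w(n) = (0*n)*(n - 3*n) = 0*(-2*n) = 0)
(-213195 - 446917)*(w(363) - 215465) = (-213195 - 446917)*(0 - 215465) = -660112*(-215465) = 142231032080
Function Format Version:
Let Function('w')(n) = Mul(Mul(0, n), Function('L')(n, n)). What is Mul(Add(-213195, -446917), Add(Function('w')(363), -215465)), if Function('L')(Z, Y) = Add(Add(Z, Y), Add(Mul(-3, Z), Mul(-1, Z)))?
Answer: 142231032080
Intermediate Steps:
Function('L')(Z, Y) = Add(Y, Mul(-3, Z)) (Function('L')(Z, Y) = Add(Add(Y, Z), Mul(-4, Z)) = Add(Y, Mul(-3, Z)))
Function('w')(n) = 0 (Function('w')(n) = Mul(Mul(0, n), Add(n, Mul(-3, n))) = Mul(0, Mul(-2, n)) = 0)
Mul(Add(-213195, -446917), Add(Function('w')(363), -215465)) = Mul(Add(-213195, -446917), Add(0, -215465)) = Mul(-660112, -215465) = 142231032080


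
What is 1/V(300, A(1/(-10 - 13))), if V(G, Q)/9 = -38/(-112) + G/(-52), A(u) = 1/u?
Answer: -728/35577 ≈ -0.020463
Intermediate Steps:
V(G, Q) = 171/56 - 9*G/52 (V(G, Q) = 9*(-38/(-112) + G/(-52)) = 9*(-38*(-1/112) + G*(-1/52)) = 9*(19/56 - G/52) = 171/56 - 9*G/52)
1/V(300, A(1/(-10 - 13))) = 1/(171/56 - 9/52*300) = 1/(171/56 - 675/13) = 1/(-35577/728) = -728/35577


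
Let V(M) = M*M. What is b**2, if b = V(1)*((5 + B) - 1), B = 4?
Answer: 64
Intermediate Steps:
V(M) = M**2
b = 8 (b = 1**2*((5 + 4) - 1) = 1*(9 - 1) = 1*8 = 8)
b**2 = 8**2 = 64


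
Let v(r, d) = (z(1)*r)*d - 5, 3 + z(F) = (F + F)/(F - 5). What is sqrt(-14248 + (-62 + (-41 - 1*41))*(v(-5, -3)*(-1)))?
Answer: 32*I*sqrt(22) ≈ 150.09*I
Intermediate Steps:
z(F) = -3 + 2*F/(-5 + F) (z(F) = -3 + (F + F)/(F - 5) = -3 + (2*F)/(-5 + F) = -3 + 2*F/(-5 + F))
v(r, d) = -5 - 7*d*r/2 (v(r, d) = (((15 - 1*1)/(-5 + 1))*r)*d - 5 = (((15 - 1)/(-4))*r)*d - 5 = ((-1/4*14)*r)*d - 5 = (-7*r/2)*d - 5 = -7*d*r/2 - 5 = -5 - 7*d*r/2)
sqrt(-14248 + (-62 + (-41 - 1*41))*(v(-5, -3)*(-1))) = sqrt(-14248 + (-62 + (-41 - 1*41))*((-5 - 7/2*(-3)*(-5))*(-1))) = sqrt(-14248 + (-62 + (-41 - 41))*((-5 - 105/2)*(-1))) = sqrt(-14248 + (-62 - 82)*(-115/2*(-1))) = sqrt(-14248 - 144*115/2) = sqrt(-14248 - 8280) = sqrt(-22528) = 32*I*sqrt(22)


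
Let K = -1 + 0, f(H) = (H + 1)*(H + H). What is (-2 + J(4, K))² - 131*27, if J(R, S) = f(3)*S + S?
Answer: -2808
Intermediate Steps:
f(H) = 2*H*(1 + H) (f(H) = (1 + H)*(2*H) = 2*H*(1 + H))
K = -1
J(R, S) = 25*S (J(R, S) = (2*3*(1 + 3))*S + S = (2*3*4)*S + S = 24*S + S = 25*S)
(-2 + J(4, K))² - 131*27 = (-2 + 25*(-1))² - 131*27 = (-2 - 25)² - 3537 = (-27)² - 3537 = 729 - 3537 = -2808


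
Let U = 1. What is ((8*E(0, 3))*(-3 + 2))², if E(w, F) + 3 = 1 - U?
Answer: 576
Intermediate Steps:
E(w, F) = -3 (E(w, F) = -3 + (1 - 1*1) = -3 + (1 - 1) = -3 + 0 = -3)
((8*E(0, 3))*(-3 + 2))² = ((8*(-3))*(-3 + 2))² = (-24*(-1))² = 24² = 576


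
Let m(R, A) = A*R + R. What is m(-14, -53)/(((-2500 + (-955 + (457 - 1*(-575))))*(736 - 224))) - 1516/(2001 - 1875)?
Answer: -117550309/9769536 ≈ -12.032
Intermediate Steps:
m(R, A) = R + A*R
m(-14, -53)/(((-2500 + (-955 + (457 - 1*(-575))))*(736 - 224))) - 1516/(2001 - 1875) = (-14*(1 - 53))/(((-2500 + (-955 + (457 - 1*(-575))))*(736 - 224))) - 1516/(2001 - 1875) = (-14*(-52))/(((-2500 + (-955 + (457 + 575)))*512)) - 1516/126 = 728/(((-2500 + (-955 + 1032))*512)) - 1516*1/126 = 728/(((-2500 + 77)*512)) - 758/63 = 728/((-2423*512)) - 758/63 = 728/(-1240576) - 758/63 = 728*(-1/1240576) - 758/63 = -91/155072 - 758/63 = -117550309/9769536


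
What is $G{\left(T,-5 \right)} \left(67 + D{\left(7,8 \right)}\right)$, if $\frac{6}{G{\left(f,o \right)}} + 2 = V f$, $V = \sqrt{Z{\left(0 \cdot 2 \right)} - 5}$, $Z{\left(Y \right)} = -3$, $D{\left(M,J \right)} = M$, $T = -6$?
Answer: $\frac{222 i}{- i + 6 \sqrt{2}} \approx -3.0411 + 25.805 i$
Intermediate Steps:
$V = 2 i \sqrt{2}$ ($V = \sqrt{-3 - 5} = \sqrt{-8} = 2 i \sqrt{2} \approx 2.8284 i$)
$G{\left(f,o \right)} = \frac{6}{-2 + 2 i f \sqrt{2}}$ ($G{\left(f,o \right)} = \frac{6}{-2 + 2 i \sqrt{2} f} = \frac{6}{-2 + 2 i f \sqrt{2}}$)
$G{\left(T,-5 \right)} \left(67 + D{\left(7,8 \right)}\right) = \frac{3}{-1 + i \left(-6\right) \sqrt{2}} \left(67 + 7\right) = \frac{3}{-1 - 6 i \sqrt{2}} \cdot 74 = \frac{222}{-1 - 6 i \sqrt{2}}$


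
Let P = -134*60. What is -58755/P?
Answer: 3917/536 ≈ 7.3078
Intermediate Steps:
P = -8040
-58755/P = -58755/(-8040) = -58755*(-1/8040) = 3917/536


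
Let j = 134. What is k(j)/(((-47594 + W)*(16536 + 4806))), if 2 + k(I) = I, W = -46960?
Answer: -11/168164289 ≈ -6.5412e-8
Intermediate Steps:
k(I) = -2 + I
k(j)/(((-47594 + W)*(16536 + 4806))) = (-2 + 134)/(((-47594 - 46960)*(16536 + 4806))) = 132/((-94554*21342)) = 132/(-2017971468) = 132*(-1/2017971468) = -11/168164289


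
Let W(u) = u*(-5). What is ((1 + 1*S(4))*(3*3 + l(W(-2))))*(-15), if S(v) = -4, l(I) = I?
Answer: 855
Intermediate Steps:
W(u) = -5*u
((1 + 1*S(4))*(3*3 + l(W(-2))))*(-15) = ((1 + 1*(-4))*(3*3 - 5*(-2)))*(-15) = ((1 - 4)*(9 + 10))*(-15) = -3*19*(-15) = -57*(-15) = 855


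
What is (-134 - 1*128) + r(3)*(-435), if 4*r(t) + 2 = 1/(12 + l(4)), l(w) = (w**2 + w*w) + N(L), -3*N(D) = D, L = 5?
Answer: -23911/508 ≈ -47.069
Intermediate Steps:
N(D) = -D/3
l(w) = -5/3 + 2*w**2 (l(w) = (w**2 + w*w) - 1/3*5 = (w**2 + w**2) - 5/3 = 2*w**2 - 5/3 = -5/3 + 2*w**2)
r(t) = -251/508 (r(t) = -1/2 + 1/(4*(12 + (-5/3 + 2*4**2))) = -1/2 + 1/(4*(12 + (-5/3 + 2*16))) = -1/2 + 1/(4*(12 + (-5/3 + 32))) = -1/2 + 1/(4*(12 + 91/3)) = -1/2 + 1/(4*(127/3)) = -1/2 + (1/4)*(3/127) = -1/2 + 3/508 = -251/508)
(-134 - 1*128) + r(3)*(-435) = (-134 - 1*128) - 251/508*(-435) = (-134 - 128) + 109185/508 = -262 + 109185/508 = -23911/508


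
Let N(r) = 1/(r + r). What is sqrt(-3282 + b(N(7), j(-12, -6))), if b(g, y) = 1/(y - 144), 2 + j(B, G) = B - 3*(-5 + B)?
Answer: 5*I*sqrt(1503029)/107 ≈ 57.289*I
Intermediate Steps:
j(B, G) = 13 - 2*B (j(B, G) = -2 + (B - 3*(-5 + B)) = -2 + (B + (15 - 3*B)) = -2 + (15 - 2*B) = 13 - 2*B)
N(r) = 1/(2*r)
b(g, y) = 1/(-144 + y)
sqrt(-3282 + b(N(7), j(-12, -6))) = sqrt(-3282 + 1/(-144 + (13 - 2*(-12)))) = sqrt(-3282 + 1/(-144 + (13 + 24))) = sqrt(-3282 + 1/(-144 + 37)) = sqrt(-3282 + 1/(-107)) = sqrt(-3282 - 1/107) = sqrt(-351175/107) = 5*I*sqrt(1503029)/107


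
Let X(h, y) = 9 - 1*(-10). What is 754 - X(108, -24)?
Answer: 735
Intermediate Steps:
X(h, y) = 19 (X(h, y) = 9 + 10 = 19)
754 - X(108, -24) = 754 - 1*19 = 754 - 19 = 735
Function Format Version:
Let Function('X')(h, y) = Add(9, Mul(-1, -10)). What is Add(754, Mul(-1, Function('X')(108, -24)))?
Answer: 735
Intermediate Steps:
Function('X')(h, y) = 19 (Function('X')(h, y) = Add(9, 10) = 19)
Add(754, Mul(-1, Function('X')(108, -24))) = Add(754, Mul(-1, 19)) = Add(754, -19) = 735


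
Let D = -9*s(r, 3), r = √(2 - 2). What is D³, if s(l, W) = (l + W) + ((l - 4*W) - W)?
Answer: 1259712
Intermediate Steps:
r = 0 (r = √0 = 0)
s(l, W) = -4*W + 2*l (s(l, W) = (W + l) + (l - 5*W) = -4*W + 2*l)
D = 108 (D = -9*(-4*3 + 2*0) = -9*(-12 + 0) = -9*(-12) = 108)
D³ = 108³ = 1259712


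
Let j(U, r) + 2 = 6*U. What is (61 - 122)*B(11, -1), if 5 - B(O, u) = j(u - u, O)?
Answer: -427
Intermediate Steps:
j(U, r) = -2 + 6*U
B(O, u) = 7 (B(O, u) = 5 - (-2 + 6*(u - u)) = 5 - (-2 + 6*0) = 5 - (-2 + 0) = 5 - 1*(-2) = 5 + 2 = 7)
(61 - 122)*B(11, -1) = (61 - 122)*7 = -61*7 = -427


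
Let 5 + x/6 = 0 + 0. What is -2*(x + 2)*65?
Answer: 3640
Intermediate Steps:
x = -30 (x = -30 + 6*(0 + 0) = -30 + 6*0 = -30 + 0 = -30)
-2*(x + 2)*65 = -2*(-30 + 2)*65 = -2*(-28)*65 = 56*65 = 3640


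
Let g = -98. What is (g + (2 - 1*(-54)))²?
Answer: 1764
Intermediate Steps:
(g + (2 - 1*(-54)))² = (-98 + (2 - 1*(-54)))² = (-98 + (2 + 54))² = (-98 + 56)² = (-42)² = 1764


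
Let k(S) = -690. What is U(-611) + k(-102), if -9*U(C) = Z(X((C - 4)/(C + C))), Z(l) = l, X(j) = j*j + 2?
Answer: -9276658433/13439556 ≈ -690.25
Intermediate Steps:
X(j) = 2 + j² (X(j) = j² + 2 = 2 + j²)
U(C) = -2/9 - (-4 + C)²/(36*C²) (U(C) = -(2 + ((C - 4)/(C + C))²)/9 = -(2 + ((-4 + C)/((2*C)))²)/9 = -(2 + ((-4 + C)*(1/(2*C)))²)/9 = -(2 + ((-4 + C)/(2*C))²)/9 = -(2 + (-4 + C)²/(4*C²))/9 = -2/9 - (-4 + C)²/(36*C²))
U(-611) + k(-102) = (1/36)*(-16 - 9*(-611)² + 8*(-611))/(-611)² - 690 = (1/36)*(1/373321)*(-16 - 9*373321 - 4888) - 690 = (1/36)*(1/373321)*(-16 - 3359889 - 4888) - 690 = (1/36)*(1/373321)*(-3364793) - 690 = -3364793/13439556 - 690 = -9276658433/13439556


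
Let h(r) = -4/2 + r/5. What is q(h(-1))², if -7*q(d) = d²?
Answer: 14641/30625 ≈ 0.47807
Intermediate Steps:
h(r) = -2 + r/5 (h(r) = -4*½ + r*(⅕) = -2 + r/5)
q(d) = -d²/7
q(h(-1))² = (-(-2 + (⅕)*(-1))²/7)² = (-(-2 - ⅕)²/7)² = (-(-11/5)²/7)² = (-⅐*121/25)² = (-121/175)² = 14641/30625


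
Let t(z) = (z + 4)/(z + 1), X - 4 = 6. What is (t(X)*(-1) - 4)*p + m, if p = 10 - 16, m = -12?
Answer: 216/11 ≈ 19.636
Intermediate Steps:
X = 10 (X = 4 + 6 = 10)
t(z) = (4 + z)/(1 + z)
p = -6
(t(X)*(-1) - 4)*p + m = (((4 + 10)/(1 + 10))*(-1) - 4)*(-6) - 12 = ((14/11)*(-1) - 4)*(-6) - 12 = (-14/11 - 4)*(-6) - 12 = -58/11*(-6) - 12 = 348/11 - 12 = 216/11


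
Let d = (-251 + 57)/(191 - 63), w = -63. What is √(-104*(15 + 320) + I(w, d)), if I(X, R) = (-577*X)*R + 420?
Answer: I*√5728927/8 ≈ 299.19*I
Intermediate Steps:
d = -97/64 (d = -194/128 = -194*1/128 = -97/64 ≈ -1.5156)
I(X, R) = 420 - 577*R*X (I(X, R) = -577*R*X + 420 = 420 - 577*R*X)
√(-104*(15 + 320) + I(w, d)) = √(-104*(15 + 320) + (420 - 577*(-97/64)*(-63))) = √(-104*335 + (420 - 3526047/64)) = √(-34840 - 3499167/64) = √(-5728927/64) = I*√5728927/8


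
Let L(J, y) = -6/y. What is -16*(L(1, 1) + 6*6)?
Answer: -480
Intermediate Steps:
-16*(L(1, 1) + 6*6) = -16*(-6/1 + 6*6) = -16*(-6*1 + 36) = -16*(-6 + 36) = -16*30 = -480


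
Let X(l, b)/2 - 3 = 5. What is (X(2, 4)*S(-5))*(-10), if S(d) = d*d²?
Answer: 20000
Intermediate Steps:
X(l, b) = 16 (X(l, b) = 6 + 2*5 = 6 + 10 = 16)
S(d) = d³
(X(2, 4)*S(-5))*(-10) = (16*(-5)³)*(-10) = (16*(-125))*(-10) = -2000*(-10) = 20000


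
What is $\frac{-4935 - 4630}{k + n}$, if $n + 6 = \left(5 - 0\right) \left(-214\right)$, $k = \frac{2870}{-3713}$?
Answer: $\frac{35514845}{3998058} \approx 8.883$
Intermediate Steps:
$k = - \frac{2870}{3713}$ ($k = 2870 \left(- \frac{1}{3713}\right) = - \frac{2870}{3713} \approx -0.77296$)
$n = -1076$ ($n = -6 + \left(5 - 0\right) \left(-214\right) = -6 + \left(5 + 0\right) \left(-214\right) = -6 + 5 \left(-214\right) = -6 - 1070 = -1076$)
$\frac{-4935 - 4630}{k + n} = \frac{-4935 - 4630}{- \frac{2870}{3713} - 1076} = - \frac{9565}{- \frac{3998058}{3713}} = \left(-9565\right) \left(- \frac{3713}{3998058}\right) = \frac{35514845}{3998058}$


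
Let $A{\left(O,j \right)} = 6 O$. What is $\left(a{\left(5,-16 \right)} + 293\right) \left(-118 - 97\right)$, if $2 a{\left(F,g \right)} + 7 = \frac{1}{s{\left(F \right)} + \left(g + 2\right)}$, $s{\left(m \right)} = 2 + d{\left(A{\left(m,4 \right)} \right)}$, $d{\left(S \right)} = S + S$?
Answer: $- \frac{5975495}{96} \approx -62245.0$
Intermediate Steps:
$d{\left(S \right)} = 2 S$
$s{\left(m \right)} = 2 + 12 m$ ($s{\left(m \right)} = 2 + 2 \cdot 6 m = 2 + 12 m$)
$a{\left(F,g \right)} = - \frac{7}{2} + \frac{1}{2 \left(4 + g + 12 F\right)}$ ($a{\left(F,g \right)} = - \frac{7}{2} + \frac{1}{2 \left(\left(2 + 12 F\right) + \left(g + 2\right)\right)} = - \frac{7}{2} + \frac{1}{2 \left(\left(2 + 12 F\right) + \left(2 + g\right)\right)} = - \frac{7}{2} + \frac{1}{2 \left(4 + g + 12 F\right)}$)
$\left(a{\left(5,-16 \right)} + 293\right) \left(-118 - 97\right) = \left(\frac{-27 - 420 - -112}{2 \left(4 - 16 + 12 \cdot 5\right)} + 293\right) \left(-118 - 97\right) = \left(\frac{-27 - 420 + 112}{2 \left(4 - 16 + 60\right)} + 293\right) \left(-215\right) = \left(\frac{1}{2} \cdot \frac{1}{48} \left(-335\right) + 293\right) \left(-215\right) = \left(- \frac{335}{96} + 293\right) \left(-215\right) = \frac{27793}{96} \left(-215\right) = - \frac{5975495}{96}$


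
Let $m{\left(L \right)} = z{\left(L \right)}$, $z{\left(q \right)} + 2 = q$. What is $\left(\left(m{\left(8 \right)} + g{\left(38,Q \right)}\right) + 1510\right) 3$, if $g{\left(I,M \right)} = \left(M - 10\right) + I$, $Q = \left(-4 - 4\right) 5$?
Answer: $4512$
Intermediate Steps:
$z{\left(q \right)} = -2 + q$
$m{\left(L \right)} = -2 + L$
$Q = -40$ ($Q = \left(-8\right) 5 = -40$)
$g{\left(I,M \right)} = -10 + I + M$ ($g{\left(I,M \right)} = \left(-10 + M\right) + I = -10 + I + M$)
$\left(\left(m{\left(8 \right)} + g{\left(38,Q \right)}\right) + 1510\right) 3 = \left(\left(\left(-2 + 8\right) - 12\right) + 1510\right) 3 = \left(\left(6 - 12\right) + 1510\right) 3 = \left(-6 + 1510\right) 3 = 1504 \cdot 3 = 4512$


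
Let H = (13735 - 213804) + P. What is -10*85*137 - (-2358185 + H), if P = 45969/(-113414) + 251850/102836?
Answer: 508550696886925/208268609 ≈ 2.4418e+6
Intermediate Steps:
P = 425643711/208268609 (P = 45969*(-1/113414) + 251850*(1/102836) = -6567/16202 + 125925/51418 = 425643711/208268609 ≈ 2.0437)
H = -41667666690310/208268609 (H = (13735 - 213804) + 425643711/208268609 = -200069 + 425643711/208268609 = -41667666690310/208268609 ≈ -2.0007e+5)
-10*85*137 - (-2358185 + H) = -10*85*137 - (-2358185 - 41667666690310/208268609) = -850*137 - 1*(-532803576404975/208268609) = -116450 + 532803576404975/208268609 = 508550696886925/208268609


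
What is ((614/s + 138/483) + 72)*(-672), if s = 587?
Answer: -28926720/587 ≈ -49279.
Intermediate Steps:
((614/s + 138/483) + 72)*(-672) = ((614/587 + 138/483) + 72)*(-672) = ((614*(1/587) + 138*(1/483)) + 72)*(-672) = ((614/587 + 2/7) + 72)*(-672) = (5472/4109 + 72)*(-672) = (301320/4109)*(-672) = -28926720/587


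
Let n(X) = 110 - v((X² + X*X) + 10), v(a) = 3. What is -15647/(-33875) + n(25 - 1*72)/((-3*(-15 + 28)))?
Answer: -3014392/1321125 ≈ -2.2817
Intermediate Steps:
n(X) = 107 (n(X) = 110 - 1*3 = 110 - 3 = 107)
-15647/(-33875) + n(25 - 1*72)/((-3*(-15 + 28))) = -15647/(-33875) + 107/((-3*(-15 + 28))) = -15647*(-1/33875) + 107/((-3*13)) = 15647/33875 + 107/(-39) = 15647/33875 + 107*(-1/39) = 15647/33875 - 107/39 = -3014392/1321125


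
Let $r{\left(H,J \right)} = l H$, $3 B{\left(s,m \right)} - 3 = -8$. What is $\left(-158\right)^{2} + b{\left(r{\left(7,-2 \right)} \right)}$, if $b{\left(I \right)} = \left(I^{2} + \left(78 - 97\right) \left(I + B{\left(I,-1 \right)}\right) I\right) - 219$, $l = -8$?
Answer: $- \frac{100429}{3} \approx -33476.0$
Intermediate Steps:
$B{\left(s,m \right)} = - \frac{5}{3}$ ($B{\left(s,m \right)} = 1 + \frac{1}{3} \left(-8\right) = 1 - \frac{8}{3} = - \frac{5}{3}$)
$r{\left(H,J \right)} = - 8 H$
$b{\left(I \right)} = -219 + I^{2} + I \left(\frac{95}{3} - 19 I\right)$ ($b{\left(I \right)} = \left(I^{2} + \left(78 - 97\right) \left(I - \frac{5}{3}\right) I\right) - 219 = \left(I^{2} + - 19 \left(- \frac{5}{3} + I\right) I\right) - 219 = \left(I^{2} + \left(\frac{95}{3} - 19 I\right) I\right) - 219 = \left(I^{2} + I \left(\frac{95}{3} - 19 I\right)\right) - 219 = -219 + I^{2} + I \left(\frac{95}{3} - 19 I\right)$)
$\left(-158\right)^{2} + b{\left(r{\left(7,-2 \right)} \right)} = \left(-158\right)^{2} - \left(219 + 56448 - \left(- \frac{760}{3}\right) 7\right) = 24964 - \left(\frac{5977}{3} + 56448\right) = 24964 - \frac{175321}{3} = - \frac{100429}{3}$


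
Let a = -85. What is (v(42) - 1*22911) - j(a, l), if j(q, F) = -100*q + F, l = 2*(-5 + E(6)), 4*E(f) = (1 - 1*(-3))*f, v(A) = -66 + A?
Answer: -31437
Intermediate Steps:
E(f) = f (E(f) = ((1 - 1*(-3))*f)/4 = ((1 + 3)*f)/4 = (4*f)/4 = f)
l = 2 (l = 2*(-5 + 6) = 2*1 = 2)
j(q, F) = F - 100*q
(v(42) - 1*22911) - j(a, l) = ((-66 + 42) - 1*22911) - (2 - 100*(-85)) = (-24 - 22911) - (2 + 8500) = -22935 - 1*8502 = -22935 - 8502 = -31437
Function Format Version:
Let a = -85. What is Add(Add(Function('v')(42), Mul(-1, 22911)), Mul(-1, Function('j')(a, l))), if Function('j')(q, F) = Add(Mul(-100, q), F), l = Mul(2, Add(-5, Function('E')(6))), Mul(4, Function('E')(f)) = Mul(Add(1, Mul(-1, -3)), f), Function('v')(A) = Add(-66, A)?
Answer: -31437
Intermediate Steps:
Function('E')(f) = f (Function('E')(f) = Mul(Rational(1, 4), Mul(Add(1, Mul(-1, -3)), f)) = Mul(Rational(1, 4), Mul(Add(1, 3), f)) = Mul(Rational(1, 4), Mul(4, f)) = f)
l = 2 (l = Mul(2, Add(-5, 6)) = Mul(2, 1) = 2)
Function('j')(q, F) = Add(F, Mul(-100, q))
Add(Add(Function('v')(42), Mul(-1, 22911)), Mul(-1, Function('j')(a, l))) = Add(Add(Add(-66, 42), Mul(-1, 22911)), Mul(-1, Add(2, Mul(-100, -85)))) = Add(Add(-24, -22911), Mul(-1, Add(2, 8500))) = Add(-22935, Mul(-1, 8502)) = Add(-22935, -8502) = -31437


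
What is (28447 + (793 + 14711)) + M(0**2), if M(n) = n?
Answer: 43951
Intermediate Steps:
(28447 + (793 + 14711)) + M(0**2) = (28447 + (793 + 14711)) + 0**2 = (28447 + 15504) + 0 = 43951 + 0 = 43951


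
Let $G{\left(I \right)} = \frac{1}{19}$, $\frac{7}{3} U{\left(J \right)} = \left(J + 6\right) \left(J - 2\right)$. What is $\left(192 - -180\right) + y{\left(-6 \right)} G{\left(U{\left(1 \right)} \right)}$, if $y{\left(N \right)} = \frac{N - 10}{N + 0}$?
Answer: $\frac{21212}{57} \approx 372.14$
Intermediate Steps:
$U{\left(J \right)} = \frac{3 \left(-2 + J\right) \left(6 + J\right)}{7}$ ($U{\left(J \right)} = \frac{3 \left(J + 6\right) \left(J - 2\right)}{7} = \frac{3 \left(6 + J\right) \left(-2 + J\right)}{7} = \frac{3 \left(-2 + J\right) \left(6 + J\right)}{7}$)
$y{\left(N \right)} = \frac{-10 + N}{N}$
$G{\left(I \right)} = \frac{1}{19}$
$\left(192 - -180\right) + y{\left(-6 \right)} G{\left(U{\left(1 \right)} \right)} = \left(192 - -180\right) + \frac{-10 - 6}{-6} \cdot \frac{1}{19} = \left(192 + 180\right) + \left(- \frac{1}{6}\right) \left(-16\right) \frac{1}{19} = 372 + \frac{8}{3} \cdot \frac{1}{19} = 372 + \frac{8}{57} = \frac{21212}{57}$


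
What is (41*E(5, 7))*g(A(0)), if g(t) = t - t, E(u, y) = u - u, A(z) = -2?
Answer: 0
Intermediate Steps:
E(u, y) = 0
g(t) = 0
(41*E(5, 7))*g(A(0)) = (41*0)*0 = 0*0 = 0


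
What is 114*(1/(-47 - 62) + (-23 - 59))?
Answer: -1019046/109 ≈ -9349.0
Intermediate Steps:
114*(1/(-47 - 62) + (-23 - 59)) = 114*(1/(-109) - 82) = 114*(-1/109 - 82) = 114*(-8939/109) = -1019046/109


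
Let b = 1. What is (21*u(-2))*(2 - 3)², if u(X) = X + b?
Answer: -21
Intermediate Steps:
u(X) = 1 + X (u(X) = X + 1 = 1 + X)
(21*u(-2))*(2 - 3)² = (21*(1 - 2))*(2 - 3)² = (21*(-1))*(-1)² = -21*1 = -21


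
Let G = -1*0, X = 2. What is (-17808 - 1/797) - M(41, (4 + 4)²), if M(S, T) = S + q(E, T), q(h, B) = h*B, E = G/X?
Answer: -14225654/797 ≈ -17849.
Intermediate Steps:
G = 0
E = 0 (E = 0/2 = 0*(½) = 0)
q(h, B) = B*h
M(S, T) = S (M(S, T) = S + T*0 = S + 0 = S)
(-17808 - 1/797) - M(41, (4 + 4)²) = (-17808 - 1/797) - 1*41 = (-17808 - 1*1/797) - 41 = (-17808 - 1/797) - 41 = -14192977/797 - 41 = -14225654/797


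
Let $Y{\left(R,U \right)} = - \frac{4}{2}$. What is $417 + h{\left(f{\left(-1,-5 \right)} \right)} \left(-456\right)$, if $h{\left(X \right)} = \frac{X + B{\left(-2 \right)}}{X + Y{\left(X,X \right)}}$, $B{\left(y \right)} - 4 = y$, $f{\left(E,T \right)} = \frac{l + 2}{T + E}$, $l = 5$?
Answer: $537$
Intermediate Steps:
$f{\left(E,T \right)} = \frac{7}{E + T}$ ($f{\left(E,T \right)} = \frac{5 + 2}{T + E} = \frac{7}{E + T}$)
$B{\left(y \right)} = 4 + y$
$Y{\left(R,U \right)} = -2$ ($Y{\left(R,U \right)} = \left(-4\right) \frac{1}{2} = -2$)
$h{\left(X \right)} = \frac{2 + X}{-2 + X}$ ($h{\left(X \right)} = \frac{X + \left(4 - 2\right)}{X - 2} = \frac{X + 2}{-2 + X} = \frac{2 + X}{-2 + X}$)
$417 + h{\left(f{\left(-1,-5 \right)} \right)} \left(-456\right) = 417 + \frac{2 + \frac{7}{-1 - 5}}{-2 + \frac{7}{-1 - 5}} \left(-456\right) = 417 + \frac{2 + \frac{7}{-6}}{-2 + \frac{7}{-6}} \left(-456\right) = 417 + \frac{2 + 7 \left(- \frac{1}{6}\right)}{-2 + 7 \left(- \frac{1}{6}\right)} \left(-456\right) = 417 + \frac{2 - \frac{7}{6}}{-2 - \frac{7}{6}} \left(-456\right) = 417 + \frac{1}{- \frac{19}{6}} \cdot \frac{5}{6} \left(-456\right) = 417 + \left(- \frac{6}{19}\right) \frac{5}{6} \left(-456\right) = 417 - -120 = 417 + 120 = 537$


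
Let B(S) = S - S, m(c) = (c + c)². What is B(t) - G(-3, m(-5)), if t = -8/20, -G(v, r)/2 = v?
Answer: -6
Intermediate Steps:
m(c) = 4*c² (m(c) = (2*c)² = 4*c²)
G(v, r) = -2*v
t = -⅖ (t = -8*1/20 = -⅖ ≈ -0.40000)
B(S) = 0
B(t) - G(-3, m(-5)) = 0 - (-2)*(-3) = 0 - 1*6 = 0 - 6 = -6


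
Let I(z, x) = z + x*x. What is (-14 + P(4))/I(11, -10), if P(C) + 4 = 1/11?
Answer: -197/1221 ≈ -0.16134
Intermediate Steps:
I(z, x) = z + x**2
P(C) = -43/11 (P(C) = -4 + 1/11 = -43/11)
(-14 + P(4))/I(11, -10) = (-14 - 43/11)/(11 + (-10)**2) = -197/11/(11 + 100) = -197/11/111 = (1/111)*(-197/11) = -197/1221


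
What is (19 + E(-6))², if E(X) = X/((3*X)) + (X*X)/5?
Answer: 158404/225 ≈ 704.02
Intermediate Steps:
E(X) = ⅓ + X²/5 (E(X) = X*(1/(3*X)) + X²*(⅕) = ⅓ + X²/5)
(19 + E(-6))² = (19 + (⅓ + (⅕)*(-6)²))² = (19 + (⅓ + (⅕)*36))² = (19 + (⅓ + 36/5))² = (19 + 113/15)² = (398/15)² = 158404/225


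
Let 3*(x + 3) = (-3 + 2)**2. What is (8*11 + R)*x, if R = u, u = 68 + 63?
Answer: -584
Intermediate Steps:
u = 131
R = 131
x = -8/3 (x = -3 + (-3 + 2)**2/3 = -3 + (1/3)*(-1)**2 = -3 + (1/3)*1 = -3 + 1/3 = -8/3 ≈ -2.6667)
(8*11 + R)*x = (8*11 + 131)*(-8/3) = (88 + 131)*(-8/3) = 219*(-8/3) = -584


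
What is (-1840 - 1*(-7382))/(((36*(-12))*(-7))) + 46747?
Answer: 70684235/1512 ≈ 46749.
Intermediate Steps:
(-1840 - 1*(-7382))/(((36*(-12))*(-7))) + 46747 = (-1840 + 7382)/((-432*(-7))) + 46747 = 5542/3024 + 46747 = 5542*(1/3024) + 46747 = 2771/1512 + 46747 = 70684235/1512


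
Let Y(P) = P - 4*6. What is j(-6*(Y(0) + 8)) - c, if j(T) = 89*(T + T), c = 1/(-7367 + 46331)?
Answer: 665816831/38964 ≈ 17088.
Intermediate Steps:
Y(P) = -24 + P (Y(P) = P - 24 = -24 + P)
c = 1/38964 ≈ 2.5665e-5
j(T) = 178*T (j(T) = 89*(2*T) = 178*T)
j(-6*(Y(0) + 8)) - c = 178*(-6*((-24 + 0) + 8)) - 1*1/38964 = 178*(-6*(-24 + 8)) - 1/38964 = 178*(-6*(-16)) - 1/38964 = 178*96 - 1/38964 = 17088 - 1/38964 = 665816831/38964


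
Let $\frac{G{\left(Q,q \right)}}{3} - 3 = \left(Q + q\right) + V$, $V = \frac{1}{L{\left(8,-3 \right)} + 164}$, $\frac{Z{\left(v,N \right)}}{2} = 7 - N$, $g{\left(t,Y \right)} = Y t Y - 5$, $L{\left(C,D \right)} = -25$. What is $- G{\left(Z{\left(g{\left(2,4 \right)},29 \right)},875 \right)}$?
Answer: $- \frac{347781}{139} \approx -2502.0$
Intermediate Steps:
$g{\left(t,Y \right)} = -5 + t Y^{2}$ ($g{\left(t,Y \right)} = t Y^{2} - 5 = -5 + t Y^{2}$)
$Z{\left(v,N \right)} = 14 - 2 N$ ($Z{\left(v,N \right)} = 2 \left(7 - N\right) = 14 - 2 N$)
$V = \frac{1}{139}$ ($V = \frac{1}{-25 + 164} = \frac{1}{139} \approx 0.0071942$)
$G{\left(Q,q \right)} = \frac{1254}{139} + 3 Q + 3 q$ ($G{\left(Q,q \right)} = 9 + 3 \left(\left(Q + q\right) + \frac{1}{139}\right) = 9 + 3 \left(\frac{1}{139} + Q + q\right) = 9 + \left(\frac{3}{139} + 3 Q + 3 q\right) = \frac{1254}{139} + 3 Q + 3 q$)
$- G{\left(Z{\left(g{\left(2,4 \right)},29 \right)},875 \right)} = - (\frac{1254}{139} + 3 \left(14 - 58\right) + 3 \cdot 875) = - (\frac{1254}{139} + 3 \left(14 - 58\right) + 2625) = - (\frac{1254}{139} + 3 \left(-44\right) + 2625) = - (\frac{1254}{139} - 132 + 2625) = \left(-1\right) \frac{347781}{139} = - \frac{347781}{139}$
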